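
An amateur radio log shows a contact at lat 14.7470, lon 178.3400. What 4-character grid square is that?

Shift to the Maidenhead origin (180°W, 90°S): lon 358.34, lat 104.75.
Field: lon ⌊358.34/20⌋ = 17 → R; lat ⌊104.75/10⌋ = 10 → K.
Square: lon ⌊18.34/2⌋ = 9; lat ⌊4.75/1⌋ = 4.

RK94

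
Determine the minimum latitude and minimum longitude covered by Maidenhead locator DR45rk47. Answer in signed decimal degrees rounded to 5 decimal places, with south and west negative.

85.44583, -110.55000

Field D=3, R=17: +3·20° lon, +17·10° lat → SW at lon -120°, lat 80°.
Square 4, 5: +4·2° lon, +5·1° lat → SW at lon -112°, lat 85°.
Subsquare r=17, k=10: +17·0.0833333° lon, +10·0.0416667° lat → SW at lon -110.583°, lat 85.4167°.
Extended square 4, 7: +4·0.00833333° lon, +7·0.00416667° lat → SW at lon -110.55°, lat 85.4458°.
latitude 85.44583, longitude -110.55000.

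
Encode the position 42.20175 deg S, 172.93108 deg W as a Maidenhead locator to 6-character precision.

Add 180° to longitude and 90° to latitude: 7.0689, 47.7983.
Field: 7.0689/20 → 0 → A, 47.7983/10 → 4 → E; chars AE.
Square: 7.0689/2 → 3, 7.7983/1 → 7; chars 37.
Subsquare: 1.0689/0.0833333 → 12 → m, 0.7983/0.0416667 → 19 → t; chars mt.

AE37mt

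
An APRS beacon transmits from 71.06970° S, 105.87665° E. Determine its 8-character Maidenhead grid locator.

Shift to the Maidenhead origin (180°W, 90°S): lon 285.87665, lat 18.93030.
Field: lon ⌊285.87665/20⌋ = 14 → O; lat ⌊18.93030/10⌋ = 1 → B.
Square: lon ⌊5.87665/2⌋ = 2; lat ⌊8.93030/1⌋ = 8.
Subsquare: lon ⌊1.87665/0.0833333⌋ = 22 → w; lat ⌊0.93030/0.0416667⌋ = 22 → w.
Extended square: lon ⌊0.04332/0.00833333⌋ = 5; lat ⌊0.01363/0.00416667⌋ = 3.

OB28ww53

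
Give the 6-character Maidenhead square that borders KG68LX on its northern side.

Latitude subsquare x = 23; +1 → 24, wraps to 0 = a, carry into square.
Latitude square 8; +1 → 9.
The longitude characters are unchanged.

KG69la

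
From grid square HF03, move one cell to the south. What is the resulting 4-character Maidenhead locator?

HF02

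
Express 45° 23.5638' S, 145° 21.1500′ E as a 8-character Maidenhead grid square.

Shift to the Maidenhead origin (180°W, 90°S): lon 325.35250, lat 44.60727.
Field (20°×10°, letters A–R): lon ⌊325.35250/20⌋ = 16 → Q; lat ⌊44.60727/10⌋ = 4 → E.
Square (2°×1°, digits 0–9): lon ⌊5.35250/2⌋ = 2; lat ⌊4.60727/1⌋ = 4.
Subsquare (5′×2.5′, letters a–x): lon ⌊1.35250/0.0833333⌋ = 16 → q; lat ⌊0.60727/0.0416667⌋ = 14 → o.
Extended square (30″×15″, digits 0–9): lon ⌊0.01917/0.00833333⌋ = 2; lat ⌊0.02394/0.00416667⌋ = 5.

QE24qo25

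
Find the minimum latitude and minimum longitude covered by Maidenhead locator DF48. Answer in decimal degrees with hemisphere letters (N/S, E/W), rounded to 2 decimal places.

Field D=3, F=5: +3·20° lon, +5·10° lat → SW at lon -120°, lat -40°.
Square 4, 8: +4·2° lon, +8·1° lat → SW at lon -112°, lat -32°.
latitude 32.00° S, longitude 112.00° W.

32.00° S, 112.00° W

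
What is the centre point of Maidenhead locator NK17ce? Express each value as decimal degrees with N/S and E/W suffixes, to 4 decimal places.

17.1875° N, 82.2083° E

Field N=13, K=10: +13·20° lon, +10·10° lat → SW at lon 80°, lat 10°.
Square 1, 7: +1·2° lon, +7·1° lat → SW at lon 82°, lat 17°.
Subsquare c=2, e=4: +2·0.0833333° lon, +4·0.0416667° lat → SW at lon 82.1667°, lat 17.1667°.
Cell spans 0.0833333° lon × 0.0416667° lat. Centre is SW corner plus half of each.
latitude 17.1875° N, longitude 82.2083° E.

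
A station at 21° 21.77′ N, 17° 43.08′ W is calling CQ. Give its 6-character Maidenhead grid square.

Add 180° to longitude and 90° to latitude: 162.2820, 111.3628.
Field: lon ⌊162.2820/20⌋ = 8 → I; lat ⌊111.3628/10⌋ = 11 → L.
Square: lon ⌊2.2820/2⌋ = 1; lat ⌊1.3628/1⌋ = 1.
Subsquare: lon ⌊0.2820/0.0833333⌋ = 3 → d; lat ⌊0.3628/0.0416667⌋ = 8 → i.

IL11di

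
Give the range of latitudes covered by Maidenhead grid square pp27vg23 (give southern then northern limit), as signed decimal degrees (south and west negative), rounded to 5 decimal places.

67.26250, 67.26667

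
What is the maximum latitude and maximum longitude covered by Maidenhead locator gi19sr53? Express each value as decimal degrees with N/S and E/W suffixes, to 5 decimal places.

Field G=6, I=8: +6·20° lon, +8·10° lat → SW at lon -60°, lat -10°.
Square 1, 9: +1·2° lon, +9·1° lat → SW at lon -58°, lat -1°.
Subsquare s=18, r=17: +18·0.0833333° lon, +17·0.0416667° lat → SW at lon -56.5°, lat -0.291667°.
Extended square 5, 3: +5·0.00833333° lon, +3·0.00416667° lat → SW at lon -56.4583°, lat -0.279167°.
Cell spans 0.00833333° lon × 0.00416667° lat. NE corner is SW corner plus one full cell.
latitude 0.27500° S, longitude 56.45000° W.

0.27500° S, 56.45000° W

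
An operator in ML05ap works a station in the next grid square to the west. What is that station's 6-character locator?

LL95xp

Longitude subsquare a = 0; −1 → -1, wraps to 23 = x, carry into square.
Longitude square 0; −1 → -1, wraps to 9, carry into field.
Longitude field M = 12; −1 → 11 = L.
The latitude characters are unchanged.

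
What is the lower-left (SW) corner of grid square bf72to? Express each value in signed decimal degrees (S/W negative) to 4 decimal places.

Field B=1, F=5: +1·20° lon, +5·10° lat → SW at lon -160°, lat -40°.
Square 7, 2: +7·2° lon, +2·1° lat → SW at lon -146°, lat -38°.
Subsquare t=19, o=14: +19·0.0833333° lon, +14·0.0416667° lat → SW at lon -144.417°, lat -37.4167°.
latitude -37.4167, longitude -144.4167.

-37.4167, -144.4167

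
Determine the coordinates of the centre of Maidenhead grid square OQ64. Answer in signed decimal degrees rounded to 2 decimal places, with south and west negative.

Field O=14, Q=16: +14·20° lon, +16·10° lat → SW at lon 100°, lat 70°.
Square 6, 4: +6·2° lon, +4·1° lat → SW at lon 112°, lat 74°.
Cell spans 2° lon × 1° lat. Centre is SW corner plus half of each.
latitude 74.50, longitude 113.00.

74.50, 113.00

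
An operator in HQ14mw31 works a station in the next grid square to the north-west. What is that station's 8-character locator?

HQ14mw22

Longitude extended square 3; −1 → 2.
Latitude extended square 1; +1 → 2.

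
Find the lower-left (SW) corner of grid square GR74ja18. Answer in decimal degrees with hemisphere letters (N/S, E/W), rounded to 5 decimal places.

Field G=6, R=17: +6·20° lon, +17·10° lat → SW at lon -60°, lat 80°.
Square 7, 4: +7·2° lon, +4·1° lat → SW at lon -46°, lat 84°.
Subsquare j=9, a=0: +9·0.0833333° lon, +0·0.0416667° lat → SW at lon -45.25°, lat 84°.
Extended square 1, 8: +1·0.00833333° lon, +8·0.00416667° lat → SW at lon -45.2417°, lat 84.0333°.
latitude 84.03333° N, longitude 45.24167° W.

84.03333° N, 45.24167° W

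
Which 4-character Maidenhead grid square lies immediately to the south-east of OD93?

PD02

Longitude square 9; +1 → 10, wraps to 0, carry into field.
Longitude field O = 14; +1 → 15 = P.
Latitude square 3; −1 → 2.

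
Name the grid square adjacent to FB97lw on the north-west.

FB97kx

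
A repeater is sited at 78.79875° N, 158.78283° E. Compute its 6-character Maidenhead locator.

QQ98jt

Offset from 180°W / 90°S: lon 338.7828°, lat 168.7987°.
Field: lon ⌊338.7828/20⌋ = 16 → Q; lat ⌊168.7987/10⌋ = 16 → Q.
Square: lon ⌊18.7828/2⌋ = 9; lat ⌊8.7987/1⌋ = 8.
Subsquare: lon ⌊0.7828/0.0833333⌋ = 9 → j; lat ⌊0.7987/0.0416667⌋ = 19 → t.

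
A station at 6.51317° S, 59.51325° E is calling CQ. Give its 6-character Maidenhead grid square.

LI93sl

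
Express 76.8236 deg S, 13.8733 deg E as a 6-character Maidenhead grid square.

JB63we

Offset from 180°W / 90°S: lon 193.8733°, lat 13.1764°.
Field: lon ⌊193.8733/20⌋ = 9 → J; lat ⌊13.1764/10⌋ = 1 → B.
Square: lon ⌊13.8733/2⌋ = 6; lat ⌊3.1764/1⌋ = 3.
Subsquare: lon ⌊1.8733/0.0833333⌋ = 22 → w; lat ⌊0.1764/0.0416667⌋ = 4 → e.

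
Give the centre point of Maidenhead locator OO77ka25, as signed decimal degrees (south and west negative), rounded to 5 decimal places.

57.02292, 114.85417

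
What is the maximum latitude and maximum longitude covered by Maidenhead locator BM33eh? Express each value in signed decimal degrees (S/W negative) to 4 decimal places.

33.3333, -153.5833

Field B=1, M=12: +1·20° lon, +12·10° lat → SW at lon -160°, lat 30°.
Square 3, 3: +3·2° lon, +3·1° lat → SW at lon -154°, lat 33°.
Subsquare e=4, h=7: +4·0.0833333° lon, +7·0.0416667° lat → SW at lon -153.667°, lat 33.2917°.
Cell spans 0.0833333° lon × 0.0416667° lat. NE corner is SW corner plus one full cell.
latitude 33.3333, longitude -153.5833.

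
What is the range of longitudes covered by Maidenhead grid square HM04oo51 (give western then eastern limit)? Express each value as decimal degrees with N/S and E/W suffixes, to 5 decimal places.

Field H=7, M=12: +7·20° lon, +12·10° lat → SW at lon -40°, lat 30°.
Square 0, 4: +0·2° lon, +4·1° lat → SW at lon -40°, lat 34°.
Subsquare o=14, o=14: +14·0.0833333° lon, +14·0.0416667° lat → SW at lon -38.8333°, lat 34.5833°.
Extended square 5, 1: +5·0.00833333° lon, +1·0.00416667° lat → SW at lon -38.7917°, lat 34.5875°.
Cell spans 0.00833333° lon × 0.00416667° lat.
west 38.79167° W, east 38.78333° W.

38.79167° W, 38.78333° W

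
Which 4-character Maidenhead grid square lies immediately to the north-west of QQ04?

PQ95

Longitude square 0; −1 → -1, wraps to 9, carry into field.
Longitude field Q = 16; −1 → 15 = P.
Latitude square 4; +1 → 5.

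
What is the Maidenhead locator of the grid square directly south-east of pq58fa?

PQ57gx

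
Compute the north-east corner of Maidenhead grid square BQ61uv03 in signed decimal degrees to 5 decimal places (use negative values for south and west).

71.89167, -146.32500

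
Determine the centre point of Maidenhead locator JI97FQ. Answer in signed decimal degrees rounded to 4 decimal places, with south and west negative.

-2.3125, 18.4583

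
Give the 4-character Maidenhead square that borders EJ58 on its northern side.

EJ59

Latitude square 8; +1 → 9.
The longitude characters are unchanged.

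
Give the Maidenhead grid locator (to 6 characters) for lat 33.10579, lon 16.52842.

Offset from 180°W / 90°S: lon 196.5284°, lat 123.1058°.
Field: lon ⌊196.5284/20⌋ = 9 → J; lat ⌊123.1058/10⌋ = 12 → M.
Square: lon ⌊16.5284/2⌋ = 8; lat ⌊3.1058/1⌋ = 3.
Subsquare: lon ⌊0.5284/0.0833333⌋ = 6 → g; lat ⌊0.1058/0.0416667⌋ = 2 → c.

JM83gc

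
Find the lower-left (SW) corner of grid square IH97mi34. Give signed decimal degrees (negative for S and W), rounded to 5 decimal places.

Field I=8, H=7: +8·20° lon, +7·10° lat → SW at lon -20°, lat -20°.
Square 9, 7: +9·2° lon, +7·1° lat → SW at lon -2°, lat -13°.
Subsquare m=12, i=8: +12·0.0833333° lon, +8·0.0416667° lat → SW at lon -1°, lat -12.6667°.
Extended square 3, 4: +3·0.00833333° lon, +4·0.00416667° lat → SW at lon -0.975°, lat -12.65°.
latitude -12.65000, longitude -0.97500.

-12.65000, -0.97500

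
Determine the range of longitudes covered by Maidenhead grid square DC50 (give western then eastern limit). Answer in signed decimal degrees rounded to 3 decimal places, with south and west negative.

-110.000, -108.000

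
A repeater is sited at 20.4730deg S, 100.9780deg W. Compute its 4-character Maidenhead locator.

Add 180° to longitude and 90° to latitude: 79.02, 69.53.
Field (20°×10°, letters A–R): 79.02/20 → 3 → D, 69.53/10 → 6 → G; chars DG.
Square (2°×1°, digits 0–9): 19.02/2 → 9, 9.53/1 → 9; chars 99.

DG99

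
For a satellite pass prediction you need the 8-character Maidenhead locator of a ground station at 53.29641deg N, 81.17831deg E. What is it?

NO03oh11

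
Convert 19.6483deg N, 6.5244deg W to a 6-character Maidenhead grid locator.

IK69rp

Add 180° to longitude and 90° to latitude: 173.4756, 109.6483.
Field: lon ⌊173.4756/20⌋ = 8 → I; lat ⌊109.6483/10⌋ = 10 → K.
Square: lon ⌊13.4756/2⌋ = 6; lat ⌊9.6483/1⌋ = 9.
Subsquare: lon ⌊1.4756/0.0833333⌋ = 17 → r; lat ⌊0.6483/0.0416667⌋ = 15 → p.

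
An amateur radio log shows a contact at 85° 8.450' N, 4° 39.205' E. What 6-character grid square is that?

JR25hd

Add 180° to longitude and 90° to latitude: 184.6534, 175.1408.
Field: lon ⌊184.6534/20⌋ = 9 → J; lat ⌊175.1408/10⌋ = 17 → R.
Square: lon ⌊4.6534/2⌋ = 2; lat ⌊5.1408/1⌋ = 5.
Subsquare: lon ⌊0.6534/0.0833333⌋ = 7 → h; lat ⌊0.1408/0.0416667⌋ = 3 → d.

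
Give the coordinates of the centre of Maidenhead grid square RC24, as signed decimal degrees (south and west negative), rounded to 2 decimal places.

Field R=17, C=2: +17·20° lon, +2·10° lat → SW at lon 160°, lat -70°.
Square 2, 4: +2·2° lon, +4·1° lat → SW at lon 164°, lat -66°.
Cell spans 2° lon × 1° lat. Centre is SW corner plus half of each.
latitude -65.50, longitude 165.00.

-65.50, 165.00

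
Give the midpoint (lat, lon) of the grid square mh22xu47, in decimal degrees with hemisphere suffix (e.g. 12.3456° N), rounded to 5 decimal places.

Field M=12, H=7: +12·20° lon, +7·10° lat → SW at lon 60°, lat -20°.
Square 2, 2: +2·2° lon, +2·1° lat → SW at lon 64°, lat -18°.
Subsquare x=23, u=20: +23·0.0833333° lon, +20·0.0416667° lat → SW at lon 65.9167°, lat -17.1667°.
Extended square 4, 7: +4·0.00833333° lon, +7·0.00416667° lat → SW at lon 65.95°, lat -17.1375°.
Cell spans 0.00833333° lon × 0.00416667° lat. Centre is SW corner plus half of each.
latitude 17.13542° S, longitude 65.95417° E.

17.13542° S, 65.95417° E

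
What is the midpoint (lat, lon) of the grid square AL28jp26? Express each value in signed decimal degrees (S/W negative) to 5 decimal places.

28.65208, -175.22917

Field A=0, L=11: +0·20° lon, +11·10° lat → SW at lon -180°, lat 20°.
Square 2, 8: +2·2° lon, +8·1° lat → SW at lon -176°, lat 28°.
Subsquare j=9, p=15: +9·0.0833333° lon, +15·0.0416667° lat → SW at lon -175.25°, lat 28.625°.
Extended square 2, 6: +2·0.00833333° lon, +6·0.00416667° lat → SW at lon -175.233°, lat 28.65°.
Cell spans 0.00833333° lon × 0.00416667° lat. Centre is SW corner plus half of each.
latitude 28.65208, longitude -175.22917.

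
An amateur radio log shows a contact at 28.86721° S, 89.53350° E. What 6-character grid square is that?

Offset from 180°W / 90°S: lon 269.5335°, lat 61.1328°.
Field: 269.5335/20 → 13 → N, 61.1328/10 → 6 → G; chars NG.
Square: 9.5335/2 → 4, 1.1328/1 → 1; chars 41.
Subsquare: 1.5335/0.0833333 → 18 → s, 0.1328/0.0416667 → 3 → d; chars sd.

NG41sd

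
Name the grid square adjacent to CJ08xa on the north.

CJ08xb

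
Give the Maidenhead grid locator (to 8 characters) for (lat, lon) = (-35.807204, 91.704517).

NF54ue46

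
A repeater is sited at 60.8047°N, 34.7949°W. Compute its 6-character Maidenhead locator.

HP20ot

Add 180° to longitude and 90° to latitude: 145.2051, 150.8047.
Field: 145.2051/20 → 7 → H, 150.8047/10 → 15 → P; chars HP.
Square: 5.2051/2 → 2, 0.8047/1 → 0; chars 20.
Subsquare: 1.2051/0.0833333 → 14 → o, 0.8047/0.0416667 → 19 → t; chars ot.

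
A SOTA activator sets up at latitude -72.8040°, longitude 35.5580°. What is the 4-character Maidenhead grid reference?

KB77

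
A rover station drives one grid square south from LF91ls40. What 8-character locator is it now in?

LF91lr49

Latitude extended square 0; −1 → -1, wraps to 9, carry into subsquare.
Latitude subsquare s = 18; −1 → 17 = r.
The longitude characters are unchanged.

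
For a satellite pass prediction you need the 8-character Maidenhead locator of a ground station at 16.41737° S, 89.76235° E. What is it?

Offset from 180°W / 90°S: lon 269.76235°, lat 73.58263°.
Field: lon ⌊269.76235/20⌋ = 13 → N; lat ⌊73.58263/10⌋ = 7 → H.
Square: lon ⌊9.76235/2⌋ = 4; lat ⌊3.58263/1⌋ = 3.
Subsquare: lon ⌊1.76235/0.0833333⌋ = 21 → v; lat ⌊0.58263/0.0416667⌋ = 13 → n.
Extended square: lon ⌊0.01235/0.00833333⌋ = 1; lat ⌊0.04096/0.00416667⌋ = 9.

NH43vn19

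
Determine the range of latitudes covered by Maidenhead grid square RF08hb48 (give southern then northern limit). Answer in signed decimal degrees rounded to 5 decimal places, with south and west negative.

Field R=17, F=5: +17·20° lon, +5·10° lat → SW at lon 160°, lat -40°.
Square 0, 8: +0·2° lon, +8·1° lat → SW at lon 160°, lat -32°.
Subsquare h=7, b=1: +7·0.0833333° lon, +1·0.0416667° lat → SW at lon 160.583°, lat -31.9583°.
Extended square 4, 8: +4·0.00833333° lon, +8·0.00416667° lat → SW at lon 160.617°, lat -31.925°.
Cell spans 0.00833333° lon × 0.00416667° lat.
south -31.92500, north -31.92083.

-31.92500, -31.92083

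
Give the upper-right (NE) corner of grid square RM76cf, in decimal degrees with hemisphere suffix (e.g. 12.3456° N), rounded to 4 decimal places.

36.2500° N, 174.2500° E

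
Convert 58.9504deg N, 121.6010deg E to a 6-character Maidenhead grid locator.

PO08tw

Shift to the Maidenhead origin (180°W, 90°S): lon 301.6010, lat 148.9504.
Field: 301.6010/20 → 15 → P, 148.9504/10 → 14 → O; chars PO.
Square: 1.6010/2 → 0, 8.9504/1 → 8; chars 08.
Subsquare: 1.6010/0.0833333 → 19 → t, 0.9504/0.0416667 → 22 → w; chars tw.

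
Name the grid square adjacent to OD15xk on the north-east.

OD25al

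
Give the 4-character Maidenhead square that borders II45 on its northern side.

Latitude square 5; +1 → 6.
The longitude characters are unchanged.

II46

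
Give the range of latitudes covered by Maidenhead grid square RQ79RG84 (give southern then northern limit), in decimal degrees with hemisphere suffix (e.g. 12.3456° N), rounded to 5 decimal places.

79.26667° N, 79.27083° N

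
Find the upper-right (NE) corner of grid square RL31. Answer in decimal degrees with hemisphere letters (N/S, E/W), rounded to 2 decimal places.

22.00° N, 168.00° E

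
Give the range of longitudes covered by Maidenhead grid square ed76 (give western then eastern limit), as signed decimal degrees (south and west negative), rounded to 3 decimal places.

-86.000, -84.000

Field E=4, D=3: +4·20° lon, +3·10° lat → SW at lon -100°, lat -60°.
Square 7, 6: +7·2° lon, +6·1° lat → SW at lon -86°, lat -54°.
Cell spans 2° lon × 1° lat.
west -86.000, east -84.000.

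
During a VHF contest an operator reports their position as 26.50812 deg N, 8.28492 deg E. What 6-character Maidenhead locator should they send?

Add 180° to longitude and 90° to latitude: 188.2849, 116.5081.
Field: 188.2849/20 → 9 → J, 116.5081/10 → 11 → L; chars JL.
Square: 8.2849/2 → 4, 6.5081/1 → 6; chars 46.
Subsquare: 0.2849/0.0833333 → 3 → d, 0.5081/0.0416667 → 12 → m; chars dm.

JL46dm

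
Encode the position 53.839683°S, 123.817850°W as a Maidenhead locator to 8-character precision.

Shift to the Maidenhead origin (180°W, 90°S): lon 56.18215, lat 36.16032.
Field: 56.18215/20 → 2 → C, 36.16032/10 → 3 → D; chars CD.
Square: 16.18215/2 → 8, 6.16032/1 → 6; chars 86.
Subsquare: 0.18215/0.0833333 → 2 → c, 0.16032/0.0416667 → 3 → d; chars cd.
Extended square: 0.01548/0.00833333 → 1, 0.03532/0.00416667 → 8; chars 18.

CD86cd18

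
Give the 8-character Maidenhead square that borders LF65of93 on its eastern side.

LF65pf03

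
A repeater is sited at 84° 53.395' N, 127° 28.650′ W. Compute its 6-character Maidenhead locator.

Shift to the Maidenhead origin (180°W, 90°S): lon 52.5225, lat 174.8899.
Field: 52.5225/20 → 2 → C, 174.8899/10 → 17 → R; chars CR.
Square: 12.5225/2 → 6, 4.8899/1 → 4; chars 64.
Subsquare: 0.5225/0.0833333 → 6 → g, 0.8899/0.0416667 → 21 → v; chars gv.

CR64gv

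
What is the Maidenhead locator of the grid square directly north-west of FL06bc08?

FL06ac99

Longitude extended square 0; −1 → -1, wraps to 9, carry into subsquare.
Longitude subsquare b = 1; −1 → 0 = a.
Latitude extended square 8; +1 → 9.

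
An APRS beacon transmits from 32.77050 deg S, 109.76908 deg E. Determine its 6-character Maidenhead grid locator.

Add 180° to longitude and 90° to latitude: 289.7691, 57.2295.
Field: lon ⌊289.7691/20⌋ = 14 → O; lat ⌊57.2295/10⌋ = 5 → F.
Square: lon ⌊9.7691/2⌋ = 4; lat ⌊7.2295/1⌋ = 7.
Subsquare: lon ⌊1.7691/0.0833333⌋ = 21 → v; lat ⌊0.2295/0.0416667⌋ = 5 → f.

OF47vf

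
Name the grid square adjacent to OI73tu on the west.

OI73su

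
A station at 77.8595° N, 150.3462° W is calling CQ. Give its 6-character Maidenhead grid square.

BQ47tu

Shift to the Maidenhead origin (180°W, 90°S): lon 29.6538, lat 167.8595.
Field: 29.6538/20 → 1 → B, 167.8595/10 → 16 → Q; chars BQ.
Square: 9.6538/2 → 4, 7.8595/1 → 7; chars 47.
Subsquare: 1.6538/0.0833333 → 19 → t, 0.8595/0.0416667 → 20 → u; chars tu.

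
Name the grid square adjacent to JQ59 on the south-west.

JQ48

Longitude square 5; −1 → 4.
Latitude square 9; −1 → 8.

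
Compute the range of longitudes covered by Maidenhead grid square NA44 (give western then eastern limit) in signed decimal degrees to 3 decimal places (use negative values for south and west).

Field N=13, A=0: +13·20° lon, +0·10° lat → SW at lon 80°, lat -90°.
Square 4, 4: +4·2° lon, +4·1° lat → SW at lon 88°, lat -86°.
Cell spans 2° lon × 1° lat.
west 88.000, east 90.000.

88.000, 90.000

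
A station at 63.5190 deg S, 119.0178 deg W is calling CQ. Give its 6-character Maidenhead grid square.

Add 180° to longitude and 90° to latitude: 60.9822, 26.4810.
Field: 60.9822/20 → 3 → D, 26.4810/10 → 2 → C; chars DC.
Square: 0.9822/2 → 0, 6.4810/1 → 6; chars 06.
Subsquare: 0.9822/0.0833333 → 11 → l, 0.4810/0.0416667 → 11 → l; chars ll.

DC06ll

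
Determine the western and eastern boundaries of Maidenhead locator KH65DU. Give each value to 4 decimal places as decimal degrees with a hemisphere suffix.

32.2500° E, 32.3333° E

Field K=10, H=7: +10·20° lon, +7·10° lat → SW at lon 20°, lat -20°.
Square 6, 5: +6·2° lon, +5·1° lat → SW at lon 32°, lat -15°.
Subsquare d=3, u=20: +3·0.0833333° lon, +20·0.0416667° lat → SW at lon 32.25°, lat -14.1667°.
Cell spans 0.0833333° lon × 0.0416667° lat.
west 32.2500° E, east 32.3333° E.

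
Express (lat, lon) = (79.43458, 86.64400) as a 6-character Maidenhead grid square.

Add 180° to longitude and 90° to latitude: 266.6440, 169.4346.
Field: 266.6440/20 → 13 → N, 169.4346/10 → 16 → Q; chars NQ.
Square: 6.6440/2 → 3, 9.4346/1 → 9; chars 39.
Subsquare: 0.6440/0.0833333 → 7 → h, 0.4346/0.0416667 → 10 → k; chars hk.

NQ39hk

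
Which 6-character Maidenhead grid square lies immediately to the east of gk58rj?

GK58sj

Longitude subsquare r = 17; +1 → 18 = s.
The latitude characters are unchanged.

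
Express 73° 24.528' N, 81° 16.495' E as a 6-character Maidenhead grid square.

NQ03pj

Shift to the Maidenhead origin (180°W, 90°S): lon 261.2749, lat 163.4088.
Field: 261.2749/20 → 13 → N, 163.4088/10 → 16 → Q; chars NQ.
Square: 1.2749/2 → 0, 3.4088/1 → 3; chars 03.
Subsquare: 1.2749/0.0833333 → 15 → p, 0.4088/0.0416667 → 9 → j; chars pj.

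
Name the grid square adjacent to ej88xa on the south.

EJ87xx

Latitude subsquare a = 0; −1 → -1, wraps to 23 = x, carry into square.
Latitude square 8; −1 → 7.
The longitude characters are unchanged.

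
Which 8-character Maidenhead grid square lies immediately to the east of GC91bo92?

GC91co02

Longitude extended square 9; +1 → 10, wraps to 0, carry into subsquare.
Longitude subsquare b = 1; +1 → 2 = c.
The latitude characters are unchanged.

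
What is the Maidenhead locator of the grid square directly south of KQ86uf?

KQ86ue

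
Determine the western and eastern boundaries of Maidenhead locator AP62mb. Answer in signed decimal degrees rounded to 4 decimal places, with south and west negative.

-167.0000, -166.9167

Field A=0, P=15: +0·20° lon, +15·10° lat → SW at lon -180°, lat 60°.
Square 6, 2: +6·2° lon, +2·1° lat → SW at lon -168°, lat 62°.
Subsquare m=12, b=1: +12·0.0833333° lon, +1·0.0416667° lat → SW at lon -167°, lat 62.0417°.
Cell spans 0.0833333° lon × 0.0416667° lat.
west -167.0000, east -166.9167.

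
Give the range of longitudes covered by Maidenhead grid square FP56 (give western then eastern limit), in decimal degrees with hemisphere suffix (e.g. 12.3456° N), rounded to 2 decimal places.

Field F=5, P=15: +5·20° lon, +15·10° lat → SW at lon -80°, lat 60°.
Square 5, 6: +5·2° lon, +6·1° lat → SW at lon -70°, lat 66°.
Cell spans 2° lon × 1° lat.
west 70.00° W, east 68.00° W.

70.00° W, 68.00° W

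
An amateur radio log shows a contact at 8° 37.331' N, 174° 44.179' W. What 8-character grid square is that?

Add 180° to longitude and 90° to latitude: 5.26368, 98.62218.
Field: 5.26368/20 → 0 → A, 98.62218/10 → 9 → J; chars AJ.
Square: 5.26368/2 → 2, 8.62218/1 → 8; chars 28.
Subsquare: 1.26368/0.0833333 → 15 → p, 0.62218/0.0416667 → 14 → o; chars po.
Extended square: 0.01368/0.00833333 → 1, 0.03885/0.00416667 → 9; chars 19.

AJ28po19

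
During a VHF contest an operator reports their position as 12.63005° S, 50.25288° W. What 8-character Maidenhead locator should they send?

GH47ui98

Shift to the Maidenhead origin (180°W, 90°S): lon 129.74712, lat 77.36995.
Field (20°×10°, letters A–R): 129.74712/20 → 6 → G, 77.36995/10 → 7 → H; chars GH.
Square (2°×1°, digits 0–9): 9.74712/2 → 4, 7.36995/1 → 7; chars 47.
Subsquare (5′×2.5′, letters a–x): 1.74712/0.0833333 → 20 → u, 0.36995/0.0416667 → 8 → i; chars ui.
Extended square (30″×15″, digits 0–9): 0.08045/0.00833333 → 9, 0.03662/0.00416667 → 8; chars 98.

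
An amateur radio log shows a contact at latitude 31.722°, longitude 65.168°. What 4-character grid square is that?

MM21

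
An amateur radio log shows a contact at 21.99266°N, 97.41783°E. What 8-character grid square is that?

NL81rx08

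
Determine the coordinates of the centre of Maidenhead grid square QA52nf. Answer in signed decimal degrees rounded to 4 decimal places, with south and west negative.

Field Q=16, A=0: +16·20° lon, +0·10° lat → SW at lon 140°, lat -90°.
Square 5, 2: +5·2° lon, +2·1° lat → SW at lon 150°, lat -88°.
Subsquare n=13, f=5: +13·0.0833333° lon, +5·0.0416667° lat → SW at lon 151.083°, lat -87.7917°.
Cell spans 0.0833333° lon × 0.0416667° lat. Centre is SW corner plus half of each.
latitude -87.7708, longitude 151.1250.

-87.7708, 151.1250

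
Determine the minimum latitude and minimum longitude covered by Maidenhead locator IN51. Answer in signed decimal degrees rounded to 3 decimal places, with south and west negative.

41.000, -10.000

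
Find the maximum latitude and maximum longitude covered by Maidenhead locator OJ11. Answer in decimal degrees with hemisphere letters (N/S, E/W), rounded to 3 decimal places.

Field O=14, J=9: +14·20° lon, +9·10° lat → SW at lon 100°, lat 0°.
Square 1, 1: +1·2° lon, +1·1° lat → SW at lon 102°, lat 1°.
Cell spans 2° lon × 1° lat. NE corner is SW corner plus one full cell.
latitude 2.000° N, longitude 104.000° E.

2.000° N, 104.000° E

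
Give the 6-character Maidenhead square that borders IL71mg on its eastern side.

IL71ng

Longitude subsquare m = 12; +1 → 13 = n.
The latitude characters are unchanged.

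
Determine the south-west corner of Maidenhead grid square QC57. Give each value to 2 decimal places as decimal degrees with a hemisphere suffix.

Field Q=16, C=2: +16·20° lon, +2·10° lat → SW at lon 140°, lat -70°.
Square 5, 7: +5·2° lon, +7·1° lat → SW at lon 150°, lat -63°.
latitude 63.00° S, longitude 150.00° E.

63.00° S, 150.00° E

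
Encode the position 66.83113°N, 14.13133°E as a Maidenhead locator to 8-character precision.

JP76bt59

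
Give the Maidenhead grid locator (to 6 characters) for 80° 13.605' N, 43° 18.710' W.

GR80if

Add 180° to longitude and 90° to latitude: 136.6882, 170.2267.
Field: lon ⌊136.6882/20⌋ = 6 → G; lat ⌊170.2267/10⌋ = 17 → R.
Square: lon ⌊16.6882/2⌋ = 8; lat ⌊0.2267/1⌋ = 0.
Subsquare: lon ⌊0.6882/0.0833333⌋ = 8 → i; lat ⌊0.2267/0.0416667⌋ = 5 → f.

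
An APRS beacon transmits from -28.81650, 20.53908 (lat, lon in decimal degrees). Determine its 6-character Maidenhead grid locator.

KG01ge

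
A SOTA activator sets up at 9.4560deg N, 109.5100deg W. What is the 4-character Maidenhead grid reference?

Shift to the Maidenhead origin (180°W, 90°S): lon 70.49, lat 99.46.
Field (20°×10°, letters A–R): 70.49/20 → 3 → D, 99.46/10 → 9 → J; chars DJ.
Square (2°×1°, digits 0–9): 10.49/2 → 5, 9.46/1 → 9; chars 59.

DJ59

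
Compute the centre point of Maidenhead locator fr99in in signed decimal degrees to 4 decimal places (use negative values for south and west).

89.5625, -61.2917

Field F=5, R=17: +5·20° lon, +17·10° lat → SW at lon -80°, lat 80°.
Square 9, 9: +9·2° lon, +9·1° lat → SW at lon -62°, lat 89°.
Subsquare i=8, n=13: +8·0.0833333° lon, +13·0.0416667° lat → SW at lon -61.3333°, lat 89.5417°.
Cell spans 0.0833333° lon × 0.0416667° lat. Centre is SW corner plus half of each.
latitude 89.5625, longitude -61.2917.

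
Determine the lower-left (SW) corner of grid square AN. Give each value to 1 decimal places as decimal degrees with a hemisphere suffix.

40.0° N, 180.0° W

Field A=0, N=13: +0·20° lon, +13·10° lat → SW at lon -180°, lat 40°.
latitude 40.0° N, longitude 180.0° W.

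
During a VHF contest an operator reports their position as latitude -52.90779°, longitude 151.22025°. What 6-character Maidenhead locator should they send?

QD57oc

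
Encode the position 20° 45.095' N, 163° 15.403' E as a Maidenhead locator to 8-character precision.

Shift to the Maidenhead origin (180°W, 90°S): lon 343.25672, lat 110.75158.
Field (20°×10°, letters A–R): 343.25672/20 → 17 → R, 110.75158/10 → 11 → L; chars RL.
Square (2°×1°, digits 0–9): 3.25672/2 → 1, 0.75158/1 → 0; chars 10.
Subsquare (5′×2.5′, letters a–x): 1.25672/0.0833333 → 15 → p, 0.75158/0.0416667 → 18 → s; chars ps.
Extended square (30″×15″, digits 0–9): 0.00672/0.00833333 → 0, 0.00158/0.00416667 → 0; chars 00.

RL10ps00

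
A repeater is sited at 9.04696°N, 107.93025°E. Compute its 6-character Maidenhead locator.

OJ39xb

Add 180° to longitude and 90° to latitude: 287.9303, 99.0470.
Field: lon ⌊287.9303/20⌋ = 14 → O; lat ⌊99.0470/10⌋ = 9 → J.
Square: lon ⌊7.9303/2⌋ = 3; lat ⌊9.0470/1⌋ = 9.
Subsquare: lon ⌊1.9303/0.0833333⌋ = 23 → x; lat ⌊0.0470/0.0416667⌋ = 1 → b.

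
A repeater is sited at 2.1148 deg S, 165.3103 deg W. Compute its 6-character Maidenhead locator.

AI77iv

Add 180° to longitude and 90° to latitude: 14.6897, 87.8852.
Field: 14.6897/20 → 0 → A, 87.8852/10 → 8 → I; chars AI.
Square: 14.6897/2 → 7, 7.8852/1 → 7; chars 77.
Subsquare: 0.6897/0.0833333 → 8 → i, 0.8852/0.0416667 → 21 → v; chars iv.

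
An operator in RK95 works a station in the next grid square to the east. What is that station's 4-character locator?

Longitude square 9; +1 → 10, wraps to 0, carry into field.
Longitude field R = 17; +1 → 18, wraps to 0 = A, wrapping around the antimeridian.
The latitude characters are unchanged.

AK05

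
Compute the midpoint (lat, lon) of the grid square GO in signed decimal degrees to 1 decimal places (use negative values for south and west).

Field G=6, O=14: +6·20° lon, +14·10° lat → SW at lon -60°, lat 50°.
Cell spans 20° lon × 10° lat. Centre is SW corner plus half of each.
latitude 55.0, longitude -50.0.

55.0, -50.0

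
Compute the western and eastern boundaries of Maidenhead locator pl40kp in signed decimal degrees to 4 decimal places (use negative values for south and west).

Field P=15, L=11: +15·20° lon, +11·10° lat → SW at lon 120°, lat 20°.
Square 4, 0: +4·2° lon, +0·1° lat → SW at lon 128°, lat 20°.
Subsquare k=10, p=15: +10·0.0833333° lon, +15·0.0416667° lat → SW at lon 128.833°, lat 20.625°.
Cell spans 0.0833333° lon × 0.0416667° lat.
west 128.8333, east 128.9167.

128.8333, 128.9167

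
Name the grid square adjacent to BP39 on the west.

BP29

Longitude square 3; −1 → 2.
The latitude characters are unchanged.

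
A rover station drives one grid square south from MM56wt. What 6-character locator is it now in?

MM56ws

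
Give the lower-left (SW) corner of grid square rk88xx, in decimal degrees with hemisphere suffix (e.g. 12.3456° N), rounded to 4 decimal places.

18.9583° N, 177.9167° E

Field R=17, K=10: +17·20° lon, +10·10° lat → SW at lon 160°, lat 10°.
Square 8, 8: +8·2° lon, +8·1° lat → SW at lon 176°, lat 18°.
Subsquare x=23, x=23: +23·0.0833333° lon, +23·0.0416667° lat → SW at lon 177.917°, lat 18.9583°.
latitude 18.9583° N, longitude 177.9167° E.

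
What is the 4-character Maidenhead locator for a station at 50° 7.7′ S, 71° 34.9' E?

MD59

Shift to the Maidenhead origin (180°W, 90°S): lon 251.58, lat 39.87.
Field: 251.58/20 → 12 → M, 39.87/10 → 3 → D; chars MD.
Square: 11.58/2 → 5, 9.87/1 → 9; chars 59.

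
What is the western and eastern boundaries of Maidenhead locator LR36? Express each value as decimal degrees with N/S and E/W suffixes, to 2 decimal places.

46.00° E, 48.00° E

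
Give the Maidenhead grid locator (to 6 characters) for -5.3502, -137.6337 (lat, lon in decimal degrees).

Add 180° to longitude and 90° to latitude: 42.3663, 84.6498.
Field: lon ⌊42.3663/20⌋ = 2 → C; lat ⌊84.6498/10⌋ = 8 → I.
Square: lon ⌊2.3663/2⌋ = 1; lat ⌊4.6498/1⌋ = 4.
Subsquare: lon ⌊0.3663/0.0833333⌋ = 4 → e; lat ⌊0.6498/0.0416667⌋ = 15 → p.

CI14ep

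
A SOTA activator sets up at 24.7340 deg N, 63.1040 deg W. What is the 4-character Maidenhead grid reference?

Shift to the Maidenhead origin (180°W, 90°S): lon 116.90, lat 114.73.
Field: lon ⌊116.90/20⌋ = 5 → F; lat ⌊114.73/10⌋ = 11 → L.
Square: lon ⌊16.90/2⌋ = 8; lat ⌊4.73/1⌋ = 4.

FL84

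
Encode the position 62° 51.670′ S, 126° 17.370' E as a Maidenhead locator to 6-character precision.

Offset from 180°W / 90°S: lon 306.2895°, lat 27.1388°.
Field (20°×10°, letters A–R): 306.2895/20 → 15 → P, 27.1388/10 → 2 → C; chars PC.
Square (2°×1°, digits 0–9): 6.2895/2 → 3, 7.1388/1 → 7; chars 37.
Subsquare (5′×2.5′, letters a–x): 0.2895/0.0833333 → 3 → d, 0.1388/0.0416667 → 3 → d; chars dd.

PC37dd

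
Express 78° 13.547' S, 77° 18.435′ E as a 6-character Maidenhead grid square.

Add 180° to longitude and 90° to latitude: 257.3073, 11.7742.
Field (20°×10°, letters A–R): lon ⌊257.3073/20⌋ = 12 → M; lat ⌊11.7742/10⌋ = 1 → B.
Square (2°×1°, digits 0–9): lon ⌊17.3073/2⌋ = 8; lat ⌊1.7742/1⌋ = 1.
Subsquare (5′×2.5′, letters a–x): lon ⌊1.3073/0.0833333⌋ = 15 → p; lat ⌊0.7742/0.0416667⌋ = 18 → s.

MB81ps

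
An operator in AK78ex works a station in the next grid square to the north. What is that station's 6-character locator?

Latitude subsquare x = 23; +1 → 24, wraps to 0 = a, carry into square.
Latitude square 8; +1 → 9.
The longitude characters are unchanged.

AK79ea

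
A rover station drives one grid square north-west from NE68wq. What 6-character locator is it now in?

Longitude subsquare w = 22; −1 → 21 = v.
Latitude subsquare q = 16; +1 → 17 = r.

NE68vr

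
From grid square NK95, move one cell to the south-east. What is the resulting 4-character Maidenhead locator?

OK04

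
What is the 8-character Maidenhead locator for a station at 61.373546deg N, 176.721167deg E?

RP81ii69

Shift to the Maidenhead origin (180°W, 90°S): lon 356.72117, lat 151.37355.
Field: 356.72117/20 → 17 → R, 151.37355/10 → 15 → P; chars RP.
Square: 16.72117/2 → 8, 1.37355/1 → 1; chars 81.
Subsquare: 0.72117/0.0833333 → 8 → i, 0.37355/0.0416667 → 8 → i; chars ii.
Extended square: 0.05450/0.00833333 → 6, 0.04021/0.00416667 → 9; chars 69.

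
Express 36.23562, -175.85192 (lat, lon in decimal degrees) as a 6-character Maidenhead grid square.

AM26bf

Add 180° to longitude and 90° to latitude: 4.1481, 126.2356.
Field (20°×10°, letters A–R): lon ⌊4.1481/20⌋ = 0 → A; lat ⌊126.2356/10⌋ = 12 → M.
Square (2°×1°, digits 0–9): lon ⌊4.1481/2⌋ = 2; lat ⌊6.2356/1⌋ = 6.
Subsquare (5′×2.5′, letters a–x): lon ⌊0.1481/0.0833333⌋ = 1 → b; lat ⌊0.2356/0.0416667⌋ = 5 → f.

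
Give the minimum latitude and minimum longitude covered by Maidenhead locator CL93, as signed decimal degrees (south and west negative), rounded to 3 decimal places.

Field C=2, L=11: +2·20° lon, +11·10° lat → SW at lon -140°, lat 20°.
Square 9, 3: +9·2° lon, +3·1° lat → SW at lon -122°, lat 23°.
latitude 23.000, longitude -122.000.

23.000, -122.000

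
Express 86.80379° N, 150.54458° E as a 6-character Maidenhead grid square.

QR56gt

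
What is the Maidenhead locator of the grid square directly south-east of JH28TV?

JH28uu

Longitude subsquare t = 19; +1 → 20 = u.
Latitude subsquare v = 21; −1 → 20 = u.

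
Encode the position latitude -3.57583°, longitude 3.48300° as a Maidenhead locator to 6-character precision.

JI16rk

Shift to the Maidenhead origin (180°W, 90°S): lon 183.4830, lat 86.4242.
Field (20°×10°, letters A–R): lon ⌊183.4830/20⌋ = 9 → J; lat ⌊86.4242/10⌋ = 8 → I.
Square (2°×1°, digits 0–9): lon ⌊3.4830/2⌋ = 1; lat ⌊6.4242/1⌋ = 6.
Subsquare (5′×2.5′, letters a–x): lon ⌊1.4830/0.0833333⌋ = 17 → r; lat ⌊0.4242/0.0416667⌋ = 10 → k.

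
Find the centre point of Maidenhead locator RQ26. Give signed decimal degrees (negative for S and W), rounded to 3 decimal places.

Field R=17, Q=16: +17·20° lon, +16·10° lat → SW at lon 160°, lat 70°.
Square 2, 6: +2·2° lon, +6·1° lat → SW at lon 164°, lat 76°.
Cell spans 2° lon × 1° lat. Centre is SW corner plus half of each.
latitude 76.500, longitude 165.000.

76.500, 165.000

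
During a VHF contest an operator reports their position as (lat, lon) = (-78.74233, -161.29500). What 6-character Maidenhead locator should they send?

AB91ig

Add 180° to longitude and 90° to latitude: 18.7050, 11.2577.
Field (20°×10°, letters A–R): lon ⌊18.7050/20⌋ = 0 → A; lat ⌊11.2577/10⌋ = 1 → B.
Square (2°×1°, digits 0–9): lon ⌊18.7050/2⌋ = 9; lat ⌊1.2577/1⌋ = 1.
Subsquare (5′×2.5′, letters a–x): lon ⌊0.7050/0.0833333⌋ = 8 → i; lat ⌊0.2577/0.0416667⌋ = 6 → g.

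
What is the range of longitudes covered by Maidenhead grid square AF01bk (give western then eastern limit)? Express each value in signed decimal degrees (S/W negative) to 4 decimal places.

Field A=0, F=5: +0·20° lon, +5·10° lat → SW at lon -180°, lat -40°.
Square 0, 1: +0·2° lon, +1·1° lat → SW at lon -180°, lat -39°.
Subsquare b=1, k=10: +1·0.0833333° lon, +10·0.0416667° lat → SW at lon -179.917°, lat -38.5833°.
Cell spans 0.0833333° lon × 0.0416667° lat.
west -179.9167, east -179.8333.

-179.9167, -179.8333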